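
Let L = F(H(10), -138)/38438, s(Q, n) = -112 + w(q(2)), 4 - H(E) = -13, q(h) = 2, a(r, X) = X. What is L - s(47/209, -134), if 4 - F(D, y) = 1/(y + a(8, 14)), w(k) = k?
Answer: 524294817/4766312 ≈ 110.00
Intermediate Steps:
H(E) = 17 (H(E) = 4 - 1*(-13) = 4 + 13 = 17)
F(D, y) = 4 - 1/(14 + y) (F(D, y) = 4 - 1/(y + 14) = 4 - 1/(14 + y))
s(Q, n) = -110 (s(Q, n) = -112 + 2 = -110)
L = 497/4766312 (L = ((55 + 4*(-138))/(14 - 138))/38438 = ((55 - 552)/(-124))*(1/38438) = -1/124*(-497)*(1/38438) = (497/124)*(1/38438) = 497/4766312 ≈ 0.00010427)
L - s(47/209, -134) = 497/4766312 - 1*(-110) = 497/4766312 + 110 = 524294817/4766312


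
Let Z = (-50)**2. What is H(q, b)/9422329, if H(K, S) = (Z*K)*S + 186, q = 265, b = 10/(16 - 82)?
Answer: -3306362/310936857 ≈ -0.010634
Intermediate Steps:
b = -5/33 (b = 10/(-66) = -1/66*10 = -5/33 ≈ -0.15152)
Z = 2500
H(K, S) = 186 + 2500*K*S (H(K, S) = (2500*K)*S + 186 = 2500*K*S + 186 = 186 + 2500*K*S)
H(q, b)/9422329 = (186 + 2500*265*(-5/33))/9422329 = (186 - 3312500/33)*(1/9422329) = -3306362/33*1/9422329 = -3306362/310936857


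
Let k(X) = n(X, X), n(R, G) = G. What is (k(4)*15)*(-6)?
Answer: -360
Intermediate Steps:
k(X) = X
(k(4)*15)*(-6) = (4*15)*(-6) = 60*(-6) = -360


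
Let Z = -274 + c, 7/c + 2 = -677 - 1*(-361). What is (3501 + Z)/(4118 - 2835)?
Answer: 1026179/407994 ≈ 2.5152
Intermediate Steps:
c = -7/318 (c = 7/(-2 + (-677 - 1*(-361))) = 7/(-2 + (-677 + 361)) = 7/(-2 - 316) = 7/(-318) = 7*(-1/318) = -7/318 ≈ -0.022013)
Z = -87139/318 (Z = -274 - 7/318 = -87139/318 ≈ -274.02)
(3501 + Z)/(4118 - 2835) = (3501 - 87139/318)/(4118 - 2835) = (1026179/318)/1283 = (1026179/318)*(1/1283) = 1026179/407994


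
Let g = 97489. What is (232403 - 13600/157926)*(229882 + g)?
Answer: 6007660938311219/78963 ≈ 7.6082e+10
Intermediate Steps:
(232403 - 13600/157926)*(229882 + g) = (232403 - 13600/157926)*(229882 + 97489) = (232403 - 13600*1/157926)*327371 = (232403 - 6800/78963)*327371 = (18351231289/78963)*327371 = 6007660938311219/78963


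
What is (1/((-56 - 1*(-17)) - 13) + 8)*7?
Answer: 2905/52 ≈ 55.865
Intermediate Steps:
(1/((-56 - 1*(-17)) - 13) + 8)*7 = (1/((-56 + 17) - 13) + 8)*7 = (1/(-39 - 13) + 8)*7 = (1/(-52) + 8)*7 = (-1/52 + 8)*7 = (415/52)*7 = 2905/52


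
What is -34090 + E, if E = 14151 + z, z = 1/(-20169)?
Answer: -402149692/20169 ≈ -19939.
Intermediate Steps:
z = -1/20169 ≈ -4.9581e-5
E = 285411518/20169 (E = 14151 - 1/20169 = 285411518/20169 ≈ 14151.)
-34090 + E = -34090 + 285411518/20169 = -402149692/20169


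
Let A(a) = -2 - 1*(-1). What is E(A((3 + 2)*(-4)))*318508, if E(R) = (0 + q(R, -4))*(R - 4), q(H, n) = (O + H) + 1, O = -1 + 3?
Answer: -3185080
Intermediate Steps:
O = 2
A(a) = -1 (A(a) = -2 + 1 = -1)
q(H, n) = 3 + H (q(H, n) = (2 + H) + 1 = 3 + H)
E(R) = (-4 + R)*(3 + R) (E(R) = (0 + (3 + R))*(R - 4) = (3 + R)*(-4 + R) = (-4 + R)*(3 + R))
E(A((3 + 2)*(-4)))*318508 = ((-4 - 1)*(3 - 1))*318508 = -5*2*318508 = -10*318508 = -3185080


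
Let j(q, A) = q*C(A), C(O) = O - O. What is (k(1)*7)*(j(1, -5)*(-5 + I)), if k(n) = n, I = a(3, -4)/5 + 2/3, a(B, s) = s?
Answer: 0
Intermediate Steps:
C(O) = 0
j(q, A) = 0 (j(q, A) = q*0 = 0)
I = -2/15 (I = -4/5 + 2/3 = -4*⅕ + 2*(⅓) = -⅘ + ⅔ = -2/15 ≈ -0.13333)
(k(1)*7)*(j(1, -5)*(-5 + I)) = (1*7)*(0*(-5 - 2/15)) = 7*(0*(-77/15)) = 7*0 = 0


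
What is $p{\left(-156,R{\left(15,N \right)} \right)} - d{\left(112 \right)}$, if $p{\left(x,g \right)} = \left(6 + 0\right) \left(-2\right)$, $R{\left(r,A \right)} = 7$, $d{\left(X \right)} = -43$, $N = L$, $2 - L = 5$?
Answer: $31$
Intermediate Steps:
$L = -3$ ($L = 2 - 5 = -3$)
$N = -3$
$p{\left(x,g \right)} = -12$ ($p{\left(x,g \right)} = 6 \left(-2\right) = -12$)
$p{\left(-156,R{\left(15,N \right)} \right)} - d{\left(112 \right)} = -12 - -43 = -12 + 43 = 31$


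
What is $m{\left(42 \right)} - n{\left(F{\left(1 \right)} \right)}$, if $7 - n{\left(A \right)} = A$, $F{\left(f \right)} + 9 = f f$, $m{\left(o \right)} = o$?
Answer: $27$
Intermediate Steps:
$F{\left(f \right)} = -9 + f^{2}$ ($F{\left(f \right)} = -9 + f f = -9 + f^{2}$)
$n{\left(A \right)} = 7 - A$
$m{\left(42 \right)} - n{\left(F{\left(1 \right)} \right)} = 42 - \left(7 - \left(-9 + 1^{2}\right)\right) = 42 - \left(7 - \left(-9 + 1\right)\right) = 42 - \left(7 - -8\right) = 42 - \left(7 + 8\right) = 42 - 15 = 27$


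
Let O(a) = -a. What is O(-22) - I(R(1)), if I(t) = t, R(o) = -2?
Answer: 24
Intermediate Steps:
O(-22) - I(R(1)) = -1*(-22) - 1*(-2) = 22 + 2 = 24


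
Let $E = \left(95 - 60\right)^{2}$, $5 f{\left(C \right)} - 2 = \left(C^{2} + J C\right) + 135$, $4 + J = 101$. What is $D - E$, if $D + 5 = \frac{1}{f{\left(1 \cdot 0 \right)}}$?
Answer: $- \frac{168505}{137} \approx -1230.0$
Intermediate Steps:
$J = 97$ ($J = -4 + 101 = 97$)
$f{\left(C \right)} = \frac{137}{5} + \frac{C^{2}}{5} + \frac{97 C}{5}$ ($f{\left(C \right)} = \frac{2}{5} + \frac{\left(C^{2} + 97 C\right) + 135}{5} = \frac{2}{5} + \frac{135 + C^{2} + 97 C}{5} = \frac{2}{5} + \left(27 + \frac{C^{2}}{5} + \frac{97 C}{5}\right) = \frac{137}{5} + \frac{C^{2}}{5} + \frac{97 C}{5}$)
$D = - \frac{680}{137}$ ($D = -5 + \frac{1}{\frac{137}{5} + \frac{\left(1 \cdot 0\right)^{2}}{5} + \frac{97 \cdot 1 \cdot 0}{5}} = -5 + \frac{1}{\frac{137}{5} + \frac{0^{2}}{5} + \frac{97}{5} \cdot 0} = -5 + \frac{1}{\frac{137}{5} + \frac{1}{5} \cdot 0 + 0} = -5 + \frac{1}{\frac{137}{5} + 0 + 0} = -5 + \frac{1}{\frac{137}{5}} = -5 + \frac{5}{137} = - \frac{680}{137} \approx -4.9635$)
$E = 1225$ ($E = \left(95 - 60\right)^{2} = 35^{2} = 1225$)
$D - E = - \frac{680}{137} - 1225 = - \frac{168505}{137}$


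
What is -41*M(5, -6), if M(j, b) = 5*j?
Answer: -1025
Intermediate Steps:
-41*M(5, -6) = -205*5 = -41*25 = -1025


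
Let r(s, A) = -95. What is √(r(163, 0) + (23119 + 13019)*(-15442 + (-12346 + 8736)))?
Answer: I*√688501271 ≈ 26239.0*I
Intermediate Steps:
√(r(163, 0) + (23119 + 13019)*(-15442 + (-12346 + 8736))) = √(-95 + (23119 + 13019)*(-15442 + (-12346 + 8736))) = √(-95 + 36138*(-15442 - 3610)) = √(-95 + 36138*(-19052)) = √(-95 - 688501176) = √(-688501271) = I*√688501271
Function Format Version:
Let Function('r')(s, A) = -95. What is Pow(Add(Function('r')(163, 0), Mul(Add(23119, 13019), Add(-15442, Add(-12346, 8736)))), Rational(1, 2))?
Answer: Mul(I, Pow(688501271, Rational(1, 2))) ≈ Mul(26239., I)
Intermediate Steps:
Pow(Add(Function('r')(163, 0), Mul(Add(23119, 13019), Add(-15442, Add(-12346, 8736)))), Rational(1, 2)) = Pow(Add(-95, Mul(Add(23119, 13019), Add(-15442, Add(-12346, 8736)))), Rational(1, 2)) = Pow(Add(-95, Mul(36138, Add(-15442, -3610))), Rational(1, 2)) = Pow(Add(-95, Mul(36138, -19052)), Rational(1, 2)) = Pow(Add(-95, -688501176), Rational(1, 2)) = Pow(-688501271, Rational(1, 2)) = Mul(I, Pow(688501271, Rational(1, 2)))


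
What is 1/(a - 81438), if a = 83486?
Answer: 1/2048 ≈ 0.00048828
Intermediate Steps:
1/(a - 81438) = 1/(83486 - 81438) = 1/2048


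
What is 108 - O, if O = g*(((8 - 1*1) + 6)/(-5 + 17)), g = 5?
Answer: 1231/12 ≈ 102.58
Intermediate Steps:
O = 65/12 (O = 5*(((8 - 1*1) + 6)/(-5 + 17)) = 5*(((8 - 1) + 6)/12) = 5*((7 + 6)*(1/12)) = 5*(13*(1/12)) = 5*(13/12) = 65/12 ≈ 5.4167)
108 - O = 108 - 1*65/12 = 108 - 65/12 = 1231/12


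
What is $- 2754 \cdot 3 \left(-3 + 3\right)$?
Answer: $0$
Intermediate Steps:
$- 2754 \cdot 3 \left(-3 + 3\right) = - 2754 \cdot 3 \cdot 0 = \left(-2754\right) 0 = 0$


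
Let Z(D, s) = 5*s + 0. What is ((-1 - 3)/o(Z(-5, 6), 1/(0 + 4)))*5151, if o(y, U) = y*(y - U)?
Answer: -808/35 ≈ -23.086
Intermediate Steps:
Z(D, s) = 5*s
((-1 - 3)/o(Z(-5, 6), 1/(0 + 4)))*5151 = ((-1 - 3)/(((5*6)*(5*6 - 1/(0 + 4)))))*5151 = -4*1/(30*(30 - 1/4))*5151 = -4*1/(30*(30 - 1*¼))*5151 = -4*1/(30*(30 - ¼))*5151 = -4/(30*(119/4))*5151 = -4/1785/2*5151 = -4*2/1785*5151 = -8/1785*5151 = -808/35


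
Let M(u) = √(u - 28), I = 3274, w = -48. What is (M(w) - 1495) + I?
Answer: 1779 + 2*I*√19 ≈ 1779.0 + 8.7178*I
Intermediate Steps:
M(u) = √(-28 + u)
(M(w) - 1495) + I = (√(-28 - 48) - 1495) + 3274 = (√(-76) - 1495) + 3274 = (2*I*√19 - 1495) + 3274 = (-1495 + 2*I*√19) + 3274 = 1779 + 2*I*√19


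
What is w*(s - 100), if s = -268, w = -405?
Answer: 149040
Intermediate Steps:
w*(s - 100) = -405*(-268 - 100) = -405*(-368) = 149040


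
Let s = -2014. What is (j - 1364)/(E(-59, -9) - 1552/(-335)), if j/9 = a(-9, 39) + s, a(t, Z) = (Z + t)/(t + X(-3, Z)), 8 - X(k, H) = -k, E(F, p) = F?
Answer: 13103525/36426 ≈ 359.73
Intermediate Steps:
X(k, H) = 8 + k (X(k, H) = 8 - (-1)*k = 8 + k)
a(t, Z) = (Z + t)/(5 + t) (a(t, Z) = (Z + t)/(t + (8 - 3)) = (Z + t)/(t + 5) = (Z + t)/(5 + t))
j = -36387/2 (j = 9*((39 - 9)/(5 - 9) - 2014) = 9*(30/(-4) - 2014) = 9*(-1/4*30 - 2014) = 9*(-15/2 - 2014) = 9*(-4043/2) = -36387/2 ≈ -18194.)
(j - 1364)/(E(-59, -9) - 1552/(-335)) = (-36387/2 - 1364)/(-59 - 1552/(-335)) = -39115/(2*(-59 - 1552*(-1/335))) = -39115/(2*(-59 + 1552/335)) = -39115/(2*(-18213/335)) = -39115/2*(-335/18213) = 13103525/36426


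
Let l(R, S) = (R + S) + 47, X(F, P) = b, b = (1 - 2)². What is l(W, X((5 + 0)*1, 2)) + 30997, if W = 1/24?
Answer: 745081/24 ≈ 31045.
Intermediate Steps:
b = 1 (b = (-1)² = 1)
X(F, P) = 1
W = 1/24 ≈ 0.041667
l(R, S) = 47 + R + S
l(W, X((5 + 0)*1, 2)) + 30997 = (47 + 1/24 + 1) + 30997 = 1153/24 + 30997 = 745081/24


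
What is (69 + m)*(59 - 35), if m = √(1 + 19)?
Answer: 1656 + 48*√5 ≈ 1763.3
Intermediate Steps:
m = 2*√5 (m = √20 = 2*√5 ≈ 4.4721)
(69 + m)*(59 - 35) = (69 + 2*√5)*(59 - 35) = (69 + 2*√5)*24 = 1656 + 48*√5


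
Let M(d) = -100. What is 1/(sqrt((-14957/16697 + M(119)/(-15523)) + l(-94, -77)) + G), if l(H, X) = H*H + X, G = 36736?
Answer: 680108081344/24984288333890597 - 19*sqrt(1629789198925313678)/349780036674468358 ≈ 2.7152e-5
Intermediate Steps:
l(H, X) = X + H**2 (l(H, X) = H**2 + X = X + H**2)
1/(sqrt((-14957/16697 + M(119)/(-15523)) + l(-94, -77)) + G) = 1/(sqrt((-14957/16697 - 100/(-15523)) + (-77 + (-94)**2)) + 36736) = 1/(sqrt((-14957*1/16697 - 100*(-1/15523)) + (-77 + 8836)) + 36736) = 1/(sqrt((-14957/16697 + 100/15523) + 8759) + 36736) = 1/(sqrt(-230507811/259187531 + 8759) + 36736) = 1/(sqrt(2269993076218/259187531) + 36736) = 1/(sqrt(1629789198925313678)/13641449 + 36736) = 1/(36736 + sqrt(1629789198925313678)/13641449)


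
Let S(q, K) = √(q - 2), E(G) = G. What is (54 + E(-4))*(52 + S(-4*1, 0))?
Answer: 2600 + 50*I*√6 ≈ 2600.0 + 122.47*I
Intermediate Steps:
S(q, K) = √(-2 + q)
(54 + E(-4))*(52 + S(-4*1, 0)) = (54 - 4)*(52 + √(-2 - 4*1)) = 50*(52 + √(-2 - 4)) = 50*(52 + √(-6)) = 50*(52 + I*√6) = 2600 + 50*I*√6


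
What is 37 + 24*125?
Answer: 3037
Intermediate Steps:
37 + 24*125 = 37 + 3000 = 3037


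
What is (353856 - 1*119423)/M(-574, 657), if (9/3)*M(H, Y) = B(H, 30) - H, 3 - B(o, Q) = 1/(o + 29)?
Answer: 127765985/104822 ≈ 1218.9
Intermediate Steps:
B(o, Q) = 3 - 1/(29 + o) (B(o, Q) = 3 - 1/(o + 29) = 3 - 1/(29 + o))
M(H, Y) = -H/3 + (86 + 3*H)/(3*(29 + H)) (M(H, Y) = ((86 + 3*H)/(29 + H) - H)/3 = (-H + (86 + 3*H)/(29 + H))/3 = -H/3 + (86 + 3*H)/(3*(29 + H)))
(353856 - 1*119423)/M(-574, 657) = (353856 - 1*119423)/(((86 - 1*(-574)² - 26*(-574))/(3*(29 - 574)))) = (353856 - 119423)/(((⅓)*(86 - 1*329476 + 14924)/(-545))) = 234433/(((⅓)*(-1/545)*(86 - 329476 + 14924))) = 234433/(((⅓)*(-1/545)*(-314466))) = 234433/(104822/545) = 234433*(545/104822) = 127765985/104822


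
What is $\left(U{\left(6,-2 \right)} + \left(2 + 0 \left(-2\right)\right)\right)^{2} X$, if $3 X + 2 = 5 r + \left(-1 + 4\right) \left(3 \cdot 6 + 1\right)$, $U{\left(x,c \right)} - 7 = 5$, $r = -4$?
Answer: $\frac{6860}{3} \approx 2286.7$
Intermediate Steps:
$U{\left(x,c \right)} = 12$ ($U{\left(x,c \right)} = 7 + 5 = 12$)
$X = \frac{35}{3}$ ($X = - \frac{2}{3} + \frac{5 \left(-4\right) + \left(-1 + 4\right) \left(3 \cdot 6 + 1\right)}{3} = - \frac{2}{3} + \frac{-20 + 3 \left(18 + 1\right)}{3} = - \frac{2}{3} + \frac{-20 + 3 \cdot 19}{3} = - \frac{2}{3} + \frac{-20 + 57}{3} = - \frac{2}{3} + \frac{1}{3} \cdot 37 = - \frac{2}{3} + \frac{37}{3} = \frac{35}{3} \approx 11.667$)
$\left(U{\left(6,-2 \right)} + \left(2 + 0 \left(-2\right)\right)\right)^{2} X = \left(12 + \left(2 + 0 \left(-2\right)\right)\right)^{2} \cdot \frac{35}{3} = \left(12 + \left(2 + 0\right)\right)^{2} \cdot \frac{35}{3} = \left(12 + 2\right)^{2} \cdot \frac{35}{3} = 14^{2} \cdot \frac{35}{3} = 196 \cdot \frac{35}{3} = \frac{6860}{3}$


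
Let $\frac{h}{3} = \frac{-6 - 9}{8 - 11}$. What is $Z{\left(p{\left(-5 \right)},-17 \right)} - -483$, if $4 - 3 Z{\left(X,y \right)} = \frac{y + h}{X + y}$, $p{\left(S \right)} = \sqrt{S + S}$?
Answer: $\frac{434413}{897} - \frac{2 i \sqrt{10}}{897} \approx 484.3 - 0.0070508 i$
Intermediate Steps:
$h = 15$ ($h = 3 \frac{-6 - 9}{8 - 11} = 3 \left(- \frac{15}{-3}\right) = 3 \left(\left(-15\right) \left(- \frac{1}{3}\right)\right) = 3 \cdot 5 = 15$)
$p{\left(S \right)} = \sqrt{2} \sqrt{S}$ ($p{\left(S \right)} = \sqrt{2 S} = \sqrt{2} \sqrt{S}$)
$Z{\left(X,y \right)} = \frac{4}{3} - \frac{15 + y}{3 \left(X + y\right)}$ ($Z{\left(X,y \right)} = \frac{4}{3} - \frac{\left(y + 15\right) \frac{1}{X + y}}{3} = \frac{4}{3} - \frac{\left(15 + y\right) \frac{1}{X + y}}{3} = \frac{4}{3} - \frac{\frac{1}{X + y} \left(15 + y\right)}{3} = \frac{4}{3} - \frac{15 + y}{3 \left(X + y\right)}$)
$Z{\left(p{\left(-5 \right)},-17 \right)} - -483 = \frac{-5 - 17 + \frac{4 \sqrt{2} \sqrt{-5}}{3}}{\sqrt{2} \sqrt{-5} - 17} - -483 = \frac{-5 - 17 + \frac{4 \sqrt{2} i \sqrt{5}}{3}}{\sqrt{2} i \sqrt{5} - 17} + 483 = \frac{-5 - 17 + \frac{4 i \sqrt{10}}{3}}{i \sqrt{10} - 17} + 483 = \frac{-5 - 17 + \frac{4 i \sqrt{10}}{3}}{-17 + i \sqrt{10}} + 483 = \frac{-22 + \frac{4 i \sqrt{10}}{3}}{-17 + i \sqrt{10}} + 483 = 483 + \frac{-22 + \frac{4 i \sqrt{10}}{3}}{-17 + i \sqrt{10}}$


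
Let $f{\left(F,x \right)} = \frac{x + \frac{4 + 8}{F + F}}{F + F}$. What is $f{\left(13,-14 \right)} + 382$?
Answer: $\frac{64470}{169} \approx 381.48$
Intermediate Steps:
$f{\left(F,x \right)} = \frac{x + \frac{6}{F}}{2 F}$ ($f{\left(F,x \right)} = \frac{x + \frac{12}{2 F}}{2 F} = \left(x + 12 \frac{1}{2 F}\right) \frac{1}{2 F} = \left(x + \frac{6}{F}\right) \frac{1}{2 F} = \frac{x + \frac{6}{F}}{2 F}$)
$f{\left(13,-14 \right)} + 382 = \frac{6 + 13 \left(-14\right)}{2 \cdot 169} + 382 = \frac{1}{2} \cdot \frac{1}{169} \left(6 - 182\right) + 382 = \frac{1}{2} \cdot \frac{1}{169} \left(-176\right) + 382 = - \frac{88}{169} + 382 = \frac{64470}{169}$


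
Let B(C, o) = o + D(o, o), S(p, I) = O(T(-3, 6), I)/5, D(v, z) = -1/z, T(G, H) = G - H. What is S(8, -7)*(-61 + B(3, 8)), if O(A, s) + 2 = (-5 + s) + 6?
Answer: 85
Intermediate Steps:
O(A, s) = -1 + s (O(A, s) = -2 + ((-5 + s) + 6) = -2 + (1 + s) = -1 + s)
S(p, I) = -⅕ + I/5 (S(p, I) = (-1 + I)/5 = (-1 + I)*(⅕) = -⅕ + I/5)
B(C, o) = o - 1/o
S(8, -7)*(-61 + B(3, 8)) = (-⅕ + (⅕)*(-7))*(-61 + (8 - 1/8)) = (-⅕ - 7/5)*(-61 + (8 - 1*⅛)) = -8*(-61 + (8 - ⅛))/5 = -8*(-61 + 63/8)/5 = -8/5*(-425/8) = 85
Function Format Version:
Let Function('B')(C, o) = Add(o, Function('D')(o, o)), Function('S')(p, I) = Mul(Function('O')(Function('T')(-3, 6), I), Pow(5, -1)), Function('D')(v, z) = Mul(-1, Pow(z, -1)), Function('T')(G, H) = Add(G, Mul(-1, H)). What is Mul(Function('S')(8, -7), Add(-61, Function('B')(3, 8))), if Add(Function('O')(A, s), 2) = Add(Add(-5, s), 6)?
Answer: 85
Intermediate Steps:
Function('O')(A, s) = Add(-1, s) (Function('O')(A, s) = Add(-2, Add(Add(-5, s), 6)) = Add(-2, Add(1, s)) = Add(-1, s))
Function('S')(p, I) = Add(Rational(-1, 5), Mul(Rational(1, 5), I)) (Function('S')(p, I) = Mul(Add(-1, I), Pow(5, -1)) = Mul(Add(-1, I), Rational(1, 5)) = Add(Rational(-1, 5), Mul(Rational(1, 5), I)))
Function('B')(C, o) = Add(o, Mul(-1, Pow(o, -1)))
Mul(Function('S')(8, -7), Add(-61, Function('B')(3, 8))) = Mul(Add(Rational(-1, 5), Mul(Rational(1, 5), -7)), Add(-61, Add(8, Mul(-1, Pow(8, -1))))) = Mul(Add(Rational(-1, 5), Rational(-7, 5)), Add(-61, Add(8, Mul(-1, Rational(1, 8))))) = Mul(Rational(-8, 5), Add(-61, Add(8, Rational(-1, 8)))) = Mul(Rational(-8, 5), Add(-61, Rational(63, 8))) = Mul(Rational(-8, 5), Rational(-425, 8)) = 85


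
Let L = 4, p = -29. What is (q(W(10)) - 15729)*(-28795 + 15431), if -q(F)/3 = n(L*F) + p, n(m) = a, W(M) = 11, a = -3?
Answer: 208919412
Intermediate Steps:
n(m) = -3
q(F) = 96 (q(F) = -3*(-3 - 29) = -3*(-32) = 96)
(q(W(10)) - 15729)*(-28795 + 15431) = (96 - 15729)*(-28795 + 15431) = -15633*(-13364) = 208919412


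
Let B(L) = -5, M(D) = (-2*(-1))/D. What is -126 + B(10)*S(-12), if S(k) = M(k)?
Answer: -751/6 ≈ -125.17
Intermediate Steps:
M(D) = 2/D
S(k) = 2/k
-126 + B(10)*S(-12) = -126 - 10/(-12) = -126 - 10*(-1)/12 = -126 - 5*(-⅙) = -126 + ⅚ = -751/6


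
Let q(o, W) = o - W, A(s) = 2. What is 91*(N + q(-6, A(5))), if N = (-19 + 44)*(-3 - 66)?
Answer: -157703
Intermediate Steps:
N = -1725 (N = 25*(-69) = -1725)
91*(N + q(-6, A(5))) = 91*(-1725 + (-6 - 1*2)) = 91*(-1725 + (-6 - 2)) = 91*(-1725 - 8) = 91*(-1733) = -157703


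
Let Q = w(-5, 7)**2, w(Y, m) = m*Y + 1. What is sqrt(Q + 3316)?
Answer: 2*sqrt(1118) ≈ 66.873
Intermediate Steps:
w(Y, m) = 1 + Y*m (w(Y, m) = Y*m + 1 = 1 + Y*m)
Q = 1156 (Q = (1 - 5*7)**2 = (1 - 35)**2 = (-34)**2 = 1156)
sqrt(Q + 3316) = sqrt(1156 + 3316) = sqrt(4472) = 2*sqrt(1118)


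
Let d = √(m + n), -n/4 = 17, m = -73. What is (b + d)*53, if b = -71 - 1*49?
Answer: -6360 + 53*I*√141 ≈ -6360.0 + 629.34*I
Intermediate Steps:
n = -68 (n = -4*17 = -68)
b = -120 (b = -71 - 49 = -120)
d = I*√141 (d = √(-73 - 68) = √(-141) = I*√141 ≈ 11.874*I)
(b + d)*53 = (-120 + I*√141)*53 = -6360 + 53*I*√141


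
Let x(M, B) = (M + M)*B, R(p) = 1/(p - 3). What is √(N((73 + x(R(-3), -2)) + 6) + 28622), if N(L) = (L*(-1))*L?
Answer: √200477/3 ≈ 149.25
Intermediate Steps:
R(p) = 1/(-3 + p)
x(M, B) = 2*B*M (x(M, B) = (2*M)*B = 2*B*M)
N(L) = -L² (N(L) = (-L)*L = -L²)
√(N((73 + x(R(-3), -2)) + 6) + 28622) = √(-((73 + 2*(-2)/(-3 - 3)) + 6)² + 28622) = √(-((73 + 2*(-2)/(-6)) + 6)² + 28622) = √(-((73 + 2*(-2)*(-⅙)) + 6)² + 28622) = √(-((73 + ⅔) + 6)² + 28622) = √(-(221/3 + 6)² + 28622) = √(-(239/3)² + 28622) = √(-1*57121/9 + 28622) = √(-57121/9 + 28622) = √(200477/9) = √200477/3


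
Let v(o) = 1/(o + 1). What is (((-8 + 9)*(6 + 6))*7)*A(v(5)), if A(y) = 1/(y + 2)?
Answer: 504/13 ≈ 38.769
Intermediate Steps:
v(o) = 1/(1 + o)
A(y) = 1/(2 + y)
(((-8 + 9)*(6 + 6))*7)*A(v(5)) = (((-8 + 9)*(6 + 6))*7)/(2 + 1/(1 + 5)) = ((1*12)*7)/(2 + 1/6) = (12*7)/(2 + ⅙) = 84/(13/6) = 84*(6/13) = 504/13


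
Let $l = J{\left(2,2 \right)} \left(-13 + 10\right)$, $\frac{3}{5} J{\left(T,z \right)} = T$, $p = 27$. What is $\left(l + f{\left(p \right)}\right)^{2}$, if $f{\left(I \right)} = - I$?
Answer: $1369$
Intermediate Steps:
$J{\left(T,z \right)} = \frac{5 T}{3}$
$l = -10$ ($l = \frac{5}{3} \cdot 2 \left(-13 + 10\right) = \frac{10}{3} \left(-3\right) = -10$)
$\left(l + f{\left(p \right)}\right)^{2} = \left(-10 - 27\right)^{2} = \left(-37\right)^{2} = 1369$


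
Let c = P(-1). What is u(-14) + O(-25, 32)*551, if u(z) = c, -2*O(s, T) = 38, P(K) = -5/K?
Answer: -10464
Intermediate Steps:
O(s, T) = -19 (O(s, T) = -½*38 = -19)
c = 5 (c = -5/(-1) = -5*(-1) = 5)
u(z) = 5
u(-14) + O(-25, 32)*551 = 5 - 19*551 = 5 - 10469 = -10464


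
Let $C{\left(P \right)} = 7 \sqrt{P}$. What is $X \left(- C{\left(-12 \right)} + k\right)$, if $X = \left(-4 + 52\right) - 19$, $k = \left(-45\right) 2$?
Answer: $-2610 - 406 i \sqrt{3} \approx -2610.0 - 703.21 i$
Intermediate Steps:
$k = -90$
$X = 29$ ($X = 48 - 19 = 29$)
$X \left(- C{\left(-12 \right)} + k\right) = 29 \left(- 7 \sqrt{-12} - 90\right) = 29 \left(- 7 \cdot 2 i \sqrt{3} - 90\right) = 29 \left(- 14 i \sqrt{3} - 90\right) = 29 \left(-90 - 14 i \sqrt{3}\right) = -2610 - 406 i \sqrt{3}$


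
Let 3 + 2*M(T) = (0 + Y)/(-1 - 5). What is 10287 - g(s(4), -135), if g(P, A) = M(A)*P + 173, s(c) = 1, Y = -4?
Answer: 60691/6 ≈ 10115.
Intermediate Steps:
M(T) = -7/6 (M(T) = -3/2 + ((0 - 4)/(-1 - 5))/2 = -3/2 + (-4/(-6))/2 = -3/2 + (-4*(-1/6))/2 = -3/2 + (1/2)*(2/3) = -3/2 + 1/3 = -7/6)
g(P, A) = 173 - 7*P/6 (g(P, A) = -7*P/6 + 173 = 173 - 7*P/6)
10287 - g(s(4), -135) = 10287 - (173 - 7/6*1) = 10287 - (173 - 7/6) = 10287 - 1*1031/6 = 10287 - 1031/6 = 60691/6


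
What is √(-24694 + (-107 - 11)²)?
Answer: I*√10770 ≈ 103.78*I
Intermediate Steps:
√(-24694 + (-107 - 11)²) = √(-24694 + (-118)²) = √(-24694 + 13924) = √(-10770) = I*√10770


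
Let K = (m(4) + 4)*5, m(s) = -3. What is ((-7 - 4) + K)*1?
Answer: -6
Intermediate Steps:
K = 5 (K = (-3 + 4)*5 = 1*5 = 5)
((-7 - 4) + K)*1 = ((-7 - 4) + 5)*1 = (-11 + 5)*1 = -6*1 = -6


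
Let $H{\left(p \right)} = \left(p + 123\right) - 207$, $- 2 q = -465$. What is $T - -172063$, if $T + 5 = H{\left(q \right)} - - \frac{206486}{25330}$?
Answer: $\frac{4362197131}{25330} \approx 1.7221 \cdot 10^{5}$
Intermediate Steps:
$q = \frac{465}{2}$ ($q = \left(- \frac{1}{2}\right) \left(-465\right) = \frac{465}{2} \approx 232.5$)
$H{\left(p \right)} = -84 + p$ ($H{\left(p \right)} = \left(123 + p\right) - 207 = -84 + p$)
$T = \frac{3841341}{25330}$ ($T = -5 + \left(\left(-84 + \frac{465}{2}\right) - - \frac{206486}{25330}\right) = -5 + \left(\frac{297}{2} - \left(-206486\right) \frac{1}{25330}\right) = -5 + \left(\frac{297}{2} - - \frac{103243}{12665}\right) = -5 + \left(\frac{297}{2} + \frac{103243}{12665}\right) = -5 + \frac{3967991}{25330} = \frac{3841341}{25330} \approx 151.65$)
$T - -172063 = \frac{3841341}{25330} - -172063 = \frac{3841341}{25330} + 172063 = \frac{4362197131}{25330}$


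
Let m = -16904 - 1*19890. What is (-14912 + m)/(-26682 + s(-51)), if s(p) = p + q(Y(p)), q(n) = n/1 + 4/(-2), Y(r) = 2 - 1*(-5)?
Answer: 25853/13364 ≈ 1.9345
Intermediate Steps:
Y(r) = 7 (Y(r) = 2 + 5 = 7)
m = -36794 (m = -16904 - 19890 = -36794)
q(n) = -2 + n (q(n) = n*1 + 4*(-½) = n - 2 = -2 + n)
s(p) = 5 + p (s(p) = p + (-2 + 7) = p + 5 = 5 + p)
(-14912 + m)/(-26682 + s(-51)) = (-14912 - 36794)/(-26682 + (5 - 51)) = -51706/(-26682 - 46) = -51706/(-26728) = -51706*(-1/26728) = 25853/13364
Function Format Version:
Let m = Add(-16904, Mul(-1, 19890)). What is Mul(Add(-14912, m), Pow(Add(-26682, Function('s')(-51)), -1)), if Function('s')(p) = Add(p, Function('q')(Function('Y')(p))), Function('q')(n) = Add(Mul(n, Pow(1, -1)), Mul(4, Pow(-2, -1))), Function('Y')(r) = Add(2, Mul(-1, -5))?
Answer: Rational(25853, 13364) ≈ 1.9345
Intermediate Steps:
Function('Y')(r) = 7 (Function('Y')(r) = Add(2, 5) = 7)
m = -36794 (m = Add(-16904, -19890) = -36794)
Function('q')(n) = Add(-2, n) (Function('q')(n) = Add(Mul(n, 1), Mul(4, Rational(-1, 2))) = Add(n, -2) = Add(-2, n))
Function('s')(p) = Add(5, p) (Function('s')(p) = Add(p, Add(-2, 7)) = Add(p, 5) = Add(5, p))
Mul(Add(-14912, m), Pow(Add(-26682, Function('s')(-51)), -1)) = Mul(Add(-14912, -36794), Pow(Add(-26682, Add(5, -51)), -1)) = Mul(-51706, Pow(Add(-26682, -46), -1)) = Mul(-51706, Pow(-26728, -1)) = Mul(-51706, Rational(-1, 26728)) = Rational(25853, 13364)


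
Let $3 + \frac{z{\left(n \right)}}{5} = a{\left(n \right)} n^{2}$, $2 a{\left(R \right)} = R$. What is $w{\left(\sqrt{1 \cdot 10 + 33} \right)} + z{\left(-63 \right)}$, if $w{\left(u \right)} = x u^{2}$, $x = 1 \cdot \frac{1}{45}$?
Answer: $- \frac{56261839}{90} \approx -6.2513 \cdot 10^{5}$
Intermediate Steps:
$a{\left(R \right)} = \frac{R}{2}$
$x = \frac{1}{45}$ ($x = 1 \cdot \frac{1}{45} = \frac{1}{45} \approx 0.022222$)
$z{\left(n \right)} = -15 + \frac{5 n^{3}}{2}$ ($z{\left(n \right)} = -15 + 5 \frac{n}{2} n^{2} = -15 + 5 \frac{n^{3}}{2} = -15 + \frac{5 n^{3}}{2}$)
$w{\left(u \right)} = \frac{u^{2}}{45}$
$w{\left(\sqrt{1 \cdot 10 + 33} \right)} + z{\left(-63 \right)} = \frac{\left(\sqrt{1 \cdot 10 + 33}\right)^{2}}{45} + \left(-15 + \frac{5 \left(-63\right)^{3}}{2}\right) = \frac{\left(\sqrt{10 + 33}\right)^{2}}{45} + \left(-15 + \frac{5}{2} \left(-250047\right)\right) = \frac{\left(\sqrt{43}\right)^{2}}{45} - \frac{1250265}{2} = \frac{1}{45} \cdot 43 - \frac{1250265}{2} = \frac{43}{45} - \frac{1250265}{2} = - \frac{56261839}{90}$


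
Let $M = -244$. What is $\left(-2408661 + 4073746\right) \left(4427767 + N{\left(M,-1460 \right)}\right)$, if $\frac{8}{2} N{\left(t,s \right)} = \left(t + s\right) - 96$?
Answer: $7371859126945$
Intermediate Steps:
$N{\left(t,s \right)} = -24 + \frac{s}{4} + \frac{t}{4}$ ($N{\left(t,s \right)} = \frac{\left(t + s\right) - 96}{4} = \frac{\left(s + t\right) - 96}{4} = \frac{-96 + s + t}{4} = -24 + \frac{s}{4} + \frac{t}{4}$)
$\left(-2408661 + 4073746\right) \left(4427767 + N{\left(M,-1460 \right)}\right) = \left(-2408661 + 4073746\right) \left(4427767 + \left(-24 + \frac{1}{4} \left(-1460\right) + \frac{1}{4} \left(-244\right)\right)\right) = 1665085 \left(4427767 - 450\right) = 1665085 \cdot 4427317 = 7371859126945$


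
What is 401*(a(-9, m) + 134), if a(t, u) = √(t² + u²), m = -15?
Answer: 53734 + 1203*√34 ≈ 60749.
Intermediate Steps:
401*(a(-9, m) + 134) = 401*(√((-9)² + (-15)²) + 134) = 401*(√(81 + 225) + 134) = 401*(√306 + 134) = 401*(3*√34 + 134) = 401*(134 + 3*√34) = 53734 + 1203*√34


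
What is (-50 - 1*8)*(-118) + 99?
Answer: 6943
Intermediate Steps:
(-50 - 1*8)*(-118) + 99 = (-50 - 8)*(-118) + 99 = -58*(-118) + 99 = 6844 + 99 = 6943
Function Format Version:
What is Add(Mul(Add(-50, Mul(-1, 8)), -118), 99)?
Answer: 6943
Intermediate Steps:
Add(Mul(Add(-50, Mul(-1, 8)), -118), 99) = Add(Mul(Add(-50, -8), -118), 99) = Add(Mul(-58, -118), 99) = Add(6844, 99) = 6943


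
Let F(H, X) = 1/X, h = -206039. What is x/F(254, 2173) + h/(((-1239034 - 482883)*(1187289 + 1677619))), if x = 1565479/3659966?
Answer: 8390732401478102871043/9027550969929473188 ≈ 929.46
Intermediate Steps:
x = 1565479/3659966 (x = 1565479*(1/3659966) = 1565479/3659966 ≈ 0.42773)
x/F(254, 2173) + h/(((-1239034 - 482883)*(1187289 + 1677619))) = 1565479/(3659966*(1/2173)) - 206039*1/((-1239034 - 482883)*(1187289 + 1677619)) = 1565479/(3659966*(1/2173)) - 206039/((-1721917*2864908)) = (1565479/3659966)*2173 - 206039/(-4933133788636) = 3401785867/3659966 - 206039*(-1/4933133788636) = 3401785867/3659966 + 206039/4933133788636 = 8390732401478102871043/9027550969929473188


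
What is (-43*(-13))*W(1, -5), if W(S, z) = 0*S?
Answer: 0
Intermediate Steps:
W(S, z) = 0
(-43*(-13))*W(1, -5) = -43*(-13)*0 = 559*0 = 0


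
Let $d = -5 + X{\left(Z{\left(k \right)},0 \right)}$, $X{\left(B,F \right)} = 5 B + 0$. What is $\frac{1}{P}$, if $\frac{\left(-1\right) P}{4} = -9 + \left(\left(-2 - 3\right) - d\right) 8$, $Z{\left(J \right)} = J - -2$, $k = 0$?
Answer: $\frac{1}{356} \approx 0.002809$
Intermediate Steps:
$Z{\left(J \right)} = 2 + J$ ($Z{\left(J \right)} = J + 2 = 2 + J$)
$X{\left(B,F \right)} = 5 B$
$d = 5$ ($d = -5 + 5 \left(2 + 0\right) = -5 + 5 \cdot 2 = -5 + 10 = 5$)
$P = 356$ ($P = - 4 \left(-9 + \left(\left(-2 - 3\right) - 5\right) 8\right) = - 4 \left(-9 + \left(-5 - 5\right) 8\right) = - 4 \left(-9 - 80\right) = \left(-4\right) \left(-89\right) = 356$)
$\frac{1}{P} = \frac{1}{356}$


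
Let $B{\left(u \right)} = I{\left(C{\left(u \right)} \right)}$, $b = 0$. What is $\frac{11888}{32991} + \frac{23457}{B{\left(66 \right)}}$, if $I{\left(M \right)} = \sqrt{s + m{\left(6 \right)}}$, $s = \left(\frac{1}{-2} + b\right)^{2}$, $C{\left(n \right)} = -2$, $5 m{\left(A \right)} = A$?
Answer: $\frac{11888}{32991} + \frac{46914 \sqrt{145}}{29} \approx 19480.0$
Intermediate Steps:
$m{\left(A \right)} = \frac{A}{5}$
$s = \frac{1}{4}$ ($s = \left(\frac{1}{-2} + 0\right)^{2} = \left(- \frac{1}{2} + 0\right)^{2} = \left(- \frac{1}{2}\right)^{2} = \frac{1}{4} \approx 0.25$)
$I{\left(M \right)} = \frac{\sqrt{145}}{10}$ ($I{\left(M \right)} = \sqrt{\frac{1}{4} + \frac{1}{5} \cdot 6} = \sqrt{\frac{1}{4} + \frac{6}{5}} = \sqrt{\frac{29}{20}} = \frac{\sqrt{145}}{10}$)
$B{\left(u \right)} = \frac{\sqrt{145}}{10}$
$\frac{11888}{32991} + \frac{23457}{B{\left(66 \right)}} = \frac{11888}{32991} + \frac{23457}{\frac{1}{10} \sqrt{145}} = 11888 \cdot \frac{1}{32991} + 23457 \frac{2 \sqrt{145}}{29} = \frac{11888}{32991} + \frac{46914 \sqrt{145}}{29}$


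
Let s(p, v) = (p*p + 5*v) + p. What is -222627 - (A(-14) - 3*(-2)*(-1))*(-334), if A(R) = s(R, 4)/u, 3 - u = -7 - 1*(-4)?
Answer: -640159/3 ≈ -2.1339e+5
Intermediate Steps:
u = 6 (u = 3 - (-7 - 1*(-4)) = 3 - (-7 + 4) = 3 - 1*(-3) = 3 + 3 = 6)
s(p, v) = p + p² + 5*v (s(p, v) = (p² + 5*v) + p = p + p² + 5*v)
A(R) = 10/3 + R/6 + R²/6 (A(R) = (R + R² + 5*4)/6 = (R + R² + 20)*(⅙) = (20 + R + R²)*(⅙) = 10/3 + R/6 + R²/6)
-222627 - (A(-14) - 3*(-2)*(-1))*(-334) = -222627 - ((10/3 + (⅙)*(-14) + (⅙)*(-14)²) - 3*(-2)*(-1))*(-334) = -222627 - ((10/3 - 7/3 + (⅙)*196) + 6*(-1))*(-334) = -222627 - ((10/3 - 7/3 + 98/3) - 6)*(-334) = -222627 - (101/3 - 6)*(-334) = -222627 - 83*(-334)/3 = -222627 - 1*(-27722/3) = -222627 + 27722/3 = -640159/3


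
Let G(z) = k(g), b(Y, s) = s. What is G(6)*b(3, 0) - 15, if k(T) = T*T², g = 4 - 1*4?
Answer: -15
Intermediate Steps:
g = 0 (g = 4 - 4 = 0)
k(T) = T³
G(z) = 0 (G(z) = 0³ = 0)
G(6)*b(3, 0) - 15 = 0*0 - 15 = 0 - 15 = -15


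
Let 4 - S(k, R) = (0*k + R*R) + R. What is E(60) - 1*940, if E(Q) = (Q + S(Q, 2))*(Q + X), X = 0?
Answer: 2540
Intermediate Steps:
S(k, R) = 4 - R - R² (S(k, R) = 4 - ((0*k + R*R) + R) = 4 - ((0 + R²) + R) = 4 - (R² + R) = 4 - (R + R²) = 4 + (-R - R²) = 4 - R - R²)
E(Q) = Q*(-2 + Q) (E(Q) = (Q + (4 - 1*2 - 1*2²))*(Q + 0) = (Q + (4 - 2 - 1*4))*Q = (Q + (4 - 2 - 4))*Q = (Q - 2)*Q = (-2 + Q)*Q = Q*(-2 + Q))
E(60) - 1*940 = 60*(-2 + 60) - 1*940 = 60*58 - 940 = 3480 - 940 = 2540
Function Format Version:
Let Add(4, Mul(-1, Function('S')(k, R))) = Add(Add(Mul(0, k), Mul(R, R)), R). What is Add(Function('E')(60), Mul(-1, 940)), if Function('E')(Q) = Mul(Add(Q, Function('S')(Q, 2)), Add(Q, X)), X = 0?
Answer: 2540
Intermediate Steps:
Function('S')(k, R) = Add(4, Mul(-1, R), Mul(-1, Pow(R, 2))) (Function('S')(k, R) = Add(4, Mul(-1, Add(Add(Mul(0, k), Mul(R, R)), R))) = Add(4, Mul(-1, Add(Add(0, Pow(R, 2)), R))) = Add(4, Mul(-1, Add(Pow(R, 2), R))) = Add(4, Mul(-1, Add(R, Pow(R, 2)))) = Add(4, Add(Mul(-1, R), Mul(-1, Pow(R, 2)))) = Add(4, Mul(-1, R), Mul(-1, Pow(R, 2))))
Function('E')(Q) = Mul(Q, Add(-2, Q)) (Function('E')(Q) = Mul(Add(Q, Add(4, Mul(-1, 2), Mul(-1, Pow(2, 2)))), Add(Q, 0)) = Mul(Add(Q, Add(4, -2, Mul(-1, 4))), Q) = Mul(Add(Q, Add(4, -2, -4)), Q) = Mul(Add(Q, -2), Q) = Mul(Add(-2, Q), Q) = Mul(Q, Add(-2, Q)))
Add(Function('E')(60), Mul(-1, 940)) = Add(Mul(60, Add(-2, 60)), Mul(-1, 940)) = Add(Mul(60, 58), -940) = Add(3480, -940) = 2540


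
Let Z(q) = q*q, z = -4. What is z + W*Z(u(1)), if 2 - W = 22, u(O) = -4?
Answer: -324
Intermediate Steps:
W = -20 (W = 2 - 1*22 = 2 - 22 = -20)
Z(q) = q**2
z + W*Z(u(1)) = -4 - 20*(-4)**2 = -4 - 20*16 = -4 - 320 = -324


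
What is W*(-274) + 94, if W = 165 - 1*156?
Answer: -2372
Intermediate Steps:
W = 9 (W = 165 - 156 = 9)
W*(-274) + 94 = 9*(-274) + 94 = -2466 + 94 = -2372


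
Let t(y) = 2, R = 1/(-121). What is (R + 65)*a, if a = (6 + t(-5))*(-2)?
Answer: -125824/121 ≈ -1039.9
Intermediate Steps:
R = -1/121 ≈ -0.0082645
a = -16 (a = (6 + 2)*(-2) = 8*(-2) = -16)
(R + 65)*a = (-1/121 + 65)*(-16) = (7864/121)*(-16) = -125824/121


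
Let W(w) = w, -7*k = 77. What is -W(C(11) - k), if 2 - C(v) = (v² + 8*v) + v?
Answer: 207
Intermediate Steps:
k = -11 (k = -⅐*77 = -11)
C(v) = 2 - v² - 9*v (C(v) = 2 - ((v² + 8*v) + v) = 2 - (v² + 9*v) = 2 + (-v² - 9*v) = 2 - v² - 9*v)
-W(C(11) - k) = -((2 - 1*11² - 9*11) - 1*(-11)) = -((2 - 1*121 - 99) + 11) = -((2 - 121 - 99) + 11) = -(-218 + 11) = -1*(-207) = 207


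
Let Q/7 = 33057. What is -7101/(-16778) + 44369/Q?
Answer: 2387587381/3882412422 ≈ 0.61497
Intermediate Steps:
Q = 231399 (Q = 7*33057 = 231399)
-7101/(-16778) + 44369/Q = -7101/(-16778) + 44369/231399 = -7101*(-1/16778) + 44369*(1/231399) = 7101/16778 + 44369/231399 = 2387587381/3882412422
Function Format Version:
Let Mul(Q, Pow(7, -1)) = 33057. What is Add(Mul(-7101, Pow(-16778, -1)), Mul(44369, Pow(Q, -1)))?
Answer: Rational(2387587381, 3882412422) ≈ 0.61497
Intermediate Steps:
Q = 231399 (Q = Mul(7, 33057) = 231399)
Add(Mul(-7101, Pow(-16778, -1)), Mul(44369, Pow(Q, -1))) = Add(Mul(-7101, Pow(-16778, -1)), Mul(44369, Pow(231399, -1))) = Add(Mul(-7101, Rational(-1, 16778)), Mul(44369, Rational(1, 231399))) = Add(Rational(7101, 16778), Rational(44369, 231399)) = Rational(2387587381, 3882412422)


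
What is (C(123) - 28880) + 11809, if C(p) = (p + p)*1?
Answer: -16825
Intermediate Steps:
C(p) = 2*p (C(p) = (2*p)*1 = 2*p)
(C(123) - 28880) + 11809 = (2*123 - 28880) + 11809 = (246 - 28880) + 11809 = -28634 + 11809 = -16825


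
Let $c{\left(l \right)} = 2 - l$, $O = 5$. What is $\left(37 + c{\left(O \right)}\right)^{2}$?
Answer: $1156$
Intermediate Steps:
$\left(37 + c{\left(O \right)}\right)^{2} = \left(37 + \left(2 - 5\right)\right)^{2} = \left(37 - 3\right)^{2} = 34^{2} = 1156$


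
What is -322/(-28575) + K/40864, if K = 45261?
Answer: 1306491283/1167688800 ≈ 1.1189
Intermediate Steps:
-322/(-28575) + K/40864 = -322/(-28575) + 45261/40864 = -322*(-1/28575) + 45261*(1/40864) = 322/28575 + 45261/40864 = 1306491283/1167688800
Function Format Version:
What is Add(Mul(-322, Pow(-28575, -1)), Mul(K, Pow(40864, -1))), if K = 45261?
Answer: Rational(1306491283, 1167688800) ≈ 1.1189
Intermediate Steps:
Add(Mul(-322, Pow(-28575, -1)), Mul(K, Pow(40864, -1))) = Add(Mul(-322, Pow(-28575, -1)), Mul(45261, Pow(40864, -1))) = Add(Mul(-322, Rational(-1, 28575)), Mul(45261, Rational(1, 40864))) = Add(Rational(322, 28575), Rational(45261, 40864)) = Rational(1306491283, 1167688800)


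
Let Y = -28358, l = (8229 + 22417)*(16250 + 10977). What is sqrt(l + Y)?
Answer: 2*sqrt(208592571) ≈ 28885.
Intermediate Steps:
l = 834398642 (l = 30646*27227 = 834398642)
sqrt(l + Y) = sqrt(834398642 - 28358) = sqrt(834370284) = 2*sqrt(208592571)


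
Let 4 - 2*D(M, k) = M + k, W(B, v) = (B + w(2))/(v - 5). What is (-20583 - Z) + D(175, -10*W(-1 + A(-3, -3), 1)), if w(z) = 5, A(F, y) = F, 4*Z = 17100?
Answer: -99779/4 ≈ -24945.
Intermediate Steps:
Z = 4275 (Z = (1/4)*17100 = 4275)
W(B, v) = (5 + B)/(-5 + v) (W(B, v) = (B + 5)/(v - 5) = (5 + B)/(-5 + v))
D(M, k) = 2 - M/2 - k/2 (D(M, k) = 2 - (M + k)/2 = 2 + (-M/2 - k/2) = 2 - M/2 - k/2)
(-20583 - Z) + D(175, -10*W(-1 + A(-3, -3), 1)) = (-20583 - 1*4275) + (2 - 1/2*175 - (-5)*(5 + (-1 - 3))/(-5 + 1)) = (-20583 - 4275) + (2 - 175/2 - (-5)*(5 - 4)/(-4)) = -24858 + (2 - 175/2 - (-5)*(-1/4*1)) = -24858 + (2 - 175/2 - (-5)*(-1)/4) = -24858 + (2 - 175/2 - 1/2*5/2) = -24858 + (2 - 175/2 - 5/4) = -24858 - 347/4 = -99779/4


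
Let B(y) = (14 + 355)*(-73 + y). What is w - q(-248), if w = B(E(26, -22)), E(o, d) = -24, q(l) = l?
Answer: -35545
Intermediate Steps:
B(y) = -26937 + 369*y (B(y) = 369*(-73 + y) = -26937 + 369*y)
w = -35793 (w = -26937 + 369*(-24) = -26937 - 8856 = -35793)
w - q(-248) = -35793 - 1*(-248) = -35793 + 248 = -35545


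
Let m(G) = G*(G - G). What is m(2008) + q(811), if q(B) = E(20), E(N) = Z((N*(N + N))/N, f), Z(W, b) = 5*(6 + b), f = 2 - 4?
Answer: 20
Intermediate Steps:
f = -2
m(G) = 0 (m(G) = G*0 = 0)
Z(W, b) = 30 + 5*b
E(N) = 20 (E(N) = 30 + 5*(-2) = 30 - 10 = 20)
q(B) = 20
m(2008) + q(811) = 0 + 20 = 20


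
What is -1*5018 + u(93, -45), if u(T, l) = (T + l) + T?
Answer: -4877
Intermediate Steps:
u(T, l) = l + 2*T
-1*5018 + u(93, -45) = -1*5018 + (-45 + 2*93) = -5018 + (-45 + 186) = -5018 + 141 = -4877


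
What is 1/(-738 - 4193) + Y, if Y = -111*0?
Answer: -1/4931 ≈ -0.00020280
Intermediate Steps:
Y = 0
1/(-738 - 4193) + Y = 1/(-738 - 4193) + 0 = 1/(-4931) + 0 = -1/4931 + 0 = -1/4931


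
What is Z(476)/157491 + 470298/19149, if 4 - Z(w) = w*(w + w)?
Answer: 21796790422/1005265053 ≈ 21.683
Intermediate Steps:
Z(w) = 4 - 2*w² (Z(w) = 4 - w*(w + w) = 4 - w*2*w = 4 - 2*w²)
Z(476)/157491 + 470298/19149 = (4 - 2*476²)/157491 + 470298/19149 = (4 - 2*226576)*(1/157491) + 470298*(1/19149) = (4 - 453152)*(1/157491) + 156766/6383 = -453148*1/157491 + 156766/6383 = -453148/157491 + 156766/6383 = 21796790422/1005265053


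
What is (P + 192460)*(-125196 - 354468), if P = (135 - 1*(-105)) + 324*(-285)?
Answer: -48139079040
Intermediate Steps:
P = -92100 (P = (135 + 105) - 92340 = 240 - 92340 = -92100)
(P + 192460)*(-125196 - 354468) = (-92100 + 192460)*(-125196 - 354468) = 100360*(-479664) = -48139079040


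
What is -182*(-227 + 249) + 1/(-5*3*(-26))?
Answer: -1561559/390 ≈ -4004.0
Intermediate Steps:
-182*(-227 + 249) + 1/(-5*3*(-26)) = -182*22 + 1/(-15*(-26)) = -4004 + 1/390 = -1561559/390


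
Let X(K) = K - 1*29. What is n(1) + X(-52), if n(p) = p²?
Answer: -80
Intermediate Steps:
X(K) = -29 + K (X(K) = K - 29 = -29 + K)
n(1) + X(-52) = 1² + (-29 - 52) = 1 - 81 = -80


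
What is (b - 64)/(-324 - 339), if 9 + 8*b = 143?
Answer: 63/884 ≈ 0.071267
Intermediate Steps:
b = 67/4 (b = -9/8 + (1/8)*143 = -9/8 + 143/8 = 67/4 ≈ 16.750)
(b - 64)/(-324 - 339) = (67/4 - 64)/(-324 - 339) = -189/4/(-663) = -189/4*(-1/663) = 63/884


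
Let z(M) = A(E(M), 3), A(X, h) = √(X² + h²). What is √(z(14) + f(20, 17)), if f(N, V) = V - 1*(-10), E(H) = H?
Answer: √(27 + √205) ≈ 6.4279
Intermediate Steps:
f(N, V) = 10 + V (f(N, V) = V + 10 = 10 + V)
z(M) = √(9 + M²) (z(M) = √(M² + 3²) = √(M² + 9) = √(9 + M²))
√(z(14) + f(20, 17)) = √(√(9 + 14²) + (10 + 17)) = √(√(9 + 196) + 27) = √(√205 + 27) = √(27 + √205)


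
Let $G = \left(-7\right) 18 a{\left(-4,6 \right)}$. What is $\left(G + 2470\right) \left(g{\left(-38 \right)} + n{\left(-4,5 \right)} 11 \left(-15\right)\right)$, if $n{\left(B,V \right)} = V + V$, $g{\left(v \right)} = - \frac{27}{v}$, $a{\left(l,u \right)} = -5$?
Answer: $- \frac{97143150}{19} \approx -5.1128 \cdot 10^{6}$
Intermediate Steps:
$n{\left(B,V \right)} = 2 V$
$G = 630$ ($G = \left(-7\right) 18 \left(-5\right) = \left(-126\right) \left(-5\right) = 630$)
$\left(G + 2470\right) \left(g{\left(-38 \right)} + n{\left(-4,5 \right)} 11 \left(-15\right)\right) = \left(630 + 2470\right) \left(- \frac{27}{-38} + 2 \cdot 5 \cdot 11 \left(-15\right)\right) = 3100 \left(\left(-27\right) \left(- \frac{1}{38}\right) + 10 \cdot 11 \left(-15\right)\right) = 3100 \left(\frac{27}{38} + 110 \left(-15\right)\right) = 3100 \left(\frac{27}{38} - 1650\right) = 3100 \left(- \frac{62673}{38}\right) = - \frac{97143150}{19}$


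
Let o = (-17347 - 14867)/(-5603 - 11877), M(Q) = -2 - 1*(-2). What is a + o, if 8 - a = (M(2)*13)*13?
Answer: 86027/8740 ≈ 9.8429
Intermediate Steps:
M(Q) = 0 (M(Q) = -2 + 2 = 0)
o = 16107/8740 (o = -32214/(-17480) = -32214*(-1/17480) = 16107/8740 ≈ 1.8429)
a = 8 (a = 8 - 0*13*13 = 8 - 0*13 = 8 - 1*0 = 8 + 0 = 8)
a + o = 8 + 16107/8740 = 86027/8740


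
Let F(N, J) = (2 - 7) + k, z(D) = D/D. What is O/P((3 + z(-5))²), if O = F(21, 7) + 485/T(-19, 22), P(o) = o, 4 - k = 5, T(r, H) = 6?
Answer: 449/96 ≈ 4.6771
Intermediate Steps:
z(D) = 1
k = -1 (k = 4 - 1*5 = 4 - 5 = -1)
F(N, J) = -6 (F(N, J) = (2 - 7) - 1 = -5 - 1 = -6)
O = 449/6 (O = -6 + 485/6 = 449/6 ≈ 74.833)
O/P((3 + z(-5))²) = 449/(6*((3 + 1)²)) = 449/(6*(4²)) = (449/6)/16 = (449/6)*(1/16) = 449/96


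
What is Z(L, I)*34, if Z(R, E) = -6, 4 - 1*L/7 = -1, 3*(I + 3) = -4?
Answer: -204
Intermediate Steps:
I = -13/3 (I = -3 + (1/3)*(-4) = -3 - 4/3 = -13/3 ≈ -4.3333)
L = 35 (L = 28 - 7*(-1) = 28 + 7 = 35)
Z(L, I)*34 = -6*34 = -204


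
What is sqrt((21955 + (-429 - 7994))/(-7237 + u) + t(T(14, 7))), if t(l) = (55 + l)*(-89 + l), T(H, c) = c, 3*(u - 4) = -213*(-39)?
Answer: I*sqrt(175990937)/186 ≈ 71.323*I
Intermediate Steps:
u = 2773 (u = 4 + (-213*(-39))/3 = 4 + (1/3)*8307 = 4 + 2769 = 2773)
t(l) = (-89 + l)*(55 + l)
sqrt((21955 + (-429 - 7994))/(-7237 + u) + t(T(14, 7))) = sqrt((21955 + (-429 - 7994))/(-7237 + 2773) + (-4895 + 7**2 - 34*7)) = sqrt((21955 - 8423)/(-4464) + (-4895 + 49 - 238)) = sqrt(13532*(-1/4464) - 5084) = sqrt(-3383/1116 - 5084) = sqrt(-5677127/1116) = I*sqrt(175990937)/186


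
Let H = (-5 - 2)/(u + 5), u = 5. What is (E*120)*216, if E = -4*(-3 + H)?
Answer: 383616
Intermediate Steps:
H = -7/10 (H = (-5 - 2)/(5 + 5) = -7/10 ≈ -0.70000)
E = 74/5 (E = -4*(-3 - 7/10) = -4*(-37/10) = 74/5 ≈ 14.800)
(E*120)*216 = ((74/5)*120)*216 = 1776*216 = 383616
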